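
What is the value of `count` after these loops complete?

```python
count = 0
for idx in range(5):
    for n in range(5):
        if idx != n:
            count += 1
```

5² - 5 (exclude diagonal)
`count` takes the values: 0 → 1 → 2 → 3 → 4 → 5 → 6 → 7 → 8 → 9 → 10 → 11 → 12 → 13 → 14 → 15 → 16 → 17 → 18 → 19 → 20

Answer: 20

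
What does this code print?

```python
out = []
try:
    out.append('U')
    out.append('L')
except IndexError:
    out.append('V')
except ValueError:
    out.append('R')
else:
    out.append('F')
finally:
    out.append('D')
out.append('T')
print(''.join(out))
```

Execution trace: 'U' (try body) → 'L' (try body, no exception) → 'F' (else) → 'D' (finally) → 'T' (after the try/except). Output: ULFDT

Answer: ULFDT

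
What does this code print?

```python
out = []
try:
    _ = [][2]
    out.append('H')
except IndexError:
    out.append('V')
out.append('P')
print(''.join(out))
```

Execution trace: 'V' (except IndexError) → 'P' (after the try/except). Output: VP

Answer: VP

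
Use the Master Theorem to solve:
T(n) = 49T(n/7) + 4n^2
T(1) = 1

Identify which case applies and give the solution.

a=49, b=7, f(n)=4n^2. log_7(49) = 2. Since c=2 = 2, Case 2 applies: T(n) = Θ(n^log_b(a) · log n) = O(n^2 log n).

Answer: O(n^2 log n) - Case 2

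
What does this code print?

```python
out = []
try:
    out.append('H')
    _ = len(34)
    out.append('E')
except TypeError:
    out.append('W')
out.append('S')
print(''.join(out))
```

Execution trace: 'H' (try body) → 'W' (except TypeError) → 'S' (after the try/except). Output: HWS

Answer: HWS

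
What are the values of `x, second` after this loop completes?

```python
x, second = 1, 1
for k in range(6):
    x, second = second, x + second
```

Fibonacci: after 6 iterations
`x, second` takes the values: (1, 1) → (1, 2) → (2, 3) → (3, 5) → (5, 8) → (8, 13) → (13, 21)

Answer: 13, 21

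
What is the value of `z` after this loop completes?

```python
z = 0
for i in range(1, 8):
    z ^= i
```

XOR of 1 to 7
`z` takes the values: 0 → 1 → 3 → 0 → 4 → 1 → 7 → 0

Answer: 0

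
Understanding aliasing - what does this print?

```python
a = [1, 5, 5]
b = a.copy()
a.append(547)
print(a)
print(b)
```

Key concept: list.copy() creates independent copy.
Step by step:
`a = [1, 5, 5]` → a = [1, 5, 5]
`b = a.copy()` → b = [1, 5, 5]
`a.append(547)` → a = [1, 5, 5, 547]
`print(a)` → prints [1, 5, 5, 547]
`print(b)` → prints [1, 5, 5]

Answer:
[1, 5, 5, 547]
[1, 5, 5]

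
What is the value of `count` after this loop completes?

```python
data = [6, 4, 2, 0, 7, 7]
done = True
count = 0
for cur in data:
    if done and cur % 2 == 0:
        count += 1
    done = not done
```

Count even values at even positions
`count` takes the values: 0 → 1 → 2

Answer: 2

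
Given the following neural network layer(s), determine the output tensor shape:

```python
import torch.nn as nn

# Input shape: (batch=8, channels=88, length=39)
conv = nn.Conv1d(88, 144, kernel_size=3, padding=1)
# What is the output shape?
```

Input: (8, 88, 39) -> Output: (8, 144, 39)

Answer: (8, 144, 39)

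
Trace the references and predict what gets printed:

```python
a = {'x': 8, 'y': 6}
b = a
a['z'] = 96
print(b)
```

Key concept: dict aliasing.
Step by step:
`a = {'x': 8, 'y': 6}` → a = {'x': 8, 'y': 6}
`b = a` → b = {'x': 8, 'y': 6} (same object as a)
`a['z'] = 96` → a = {'x': 8, 'y': 6, 'z': 96} (same object as b); b = {'x': 8, 'y': 6, 'z': 96} (same object as a)
`print(b)` → prints {'x': 8, 'y': 6, 'z': 96}

Answer: {'x': 8, 'y': 6, 'z': 96}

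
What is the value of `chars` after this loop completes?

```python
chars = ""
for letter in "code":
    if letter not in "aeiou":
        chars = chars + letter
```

Remove vowels from 'code'
`chars` takes the values: "" → "c" → "cd"

Answer: "cd"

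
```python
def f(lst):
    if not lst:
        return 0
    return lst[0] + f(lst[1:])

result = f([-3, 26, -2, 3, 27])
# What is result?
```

(-3) + 26 + (-2) + 3 + 27 + 0 = 51

Answer: 51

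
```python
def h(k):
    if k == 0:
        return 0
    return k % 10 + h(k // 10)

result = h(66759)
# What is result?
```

Sum of digits of 66759: 9 + 5 + 7 + 6 + 6 = 33

Answer: 33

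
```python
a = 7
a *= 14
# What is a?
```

Trace:
`a = 7` → a = 7
`a *= 14` → a = 98
So a = 98

Answer: 98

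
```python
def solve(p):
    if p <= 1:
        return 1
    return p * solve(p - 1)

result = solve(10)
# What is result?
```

solve(10) = 10 * 9 * 8 * 7 * 6 * 5 * 4 * 3 * 2 * 1 = 3628800

Answer: 3628800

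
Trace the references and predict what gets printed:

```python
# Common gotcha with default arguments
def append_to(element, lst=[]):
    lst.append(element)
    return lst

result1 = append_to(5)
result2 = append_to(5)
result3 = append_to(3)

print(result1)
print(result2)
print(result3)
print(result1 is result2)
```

Key concept: mutable default argument gotcha.
Step by step:
`result1 = append_to(5)` → result1 = [5]
`result2 = append_to(5)` → result1 = [5, 5] (same object as result2); result2 = [5, 5] (same object as result1)
`result3 = append_to(3)` → result1 = [5, 5, 3] (same object as result2, result3); result2 = [5, 5, 3] (same object as result1, result3); result3 = [5, 5, 3] (same object as result1, result2)
`print(result1)` → prints [5, 5, 3]
`print(result2)` → prints [5, 5, 3]
`print(result3)` → prints [5, 5, 3]
`print(result1 is result2)` → prints True

Answer:
[5, 5, 3]
[5, 5, 3]
[5, 5, 3]
True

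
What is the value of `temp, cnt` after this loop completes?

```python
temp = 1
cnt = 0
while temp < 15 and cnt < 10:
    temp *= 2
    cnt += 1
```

Double until >= 15 or 10 iterations
`temp, cnt` takes the values: (1, 0) → (2, 0) → (2, 1) → (4, 1) → (4, 2) → (8, 2) → (8, 3) → (16, 3) → (16, 4)

Answer: 16, 4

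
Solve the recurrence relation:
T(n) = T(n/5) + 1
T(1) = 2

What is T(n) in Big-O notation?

Each step divides n by 5 and adds 1. After log_5(n) steps we reach T(1)=2. So T(n) = 1·log_5(n) + 2 = O(log n).

Answer: O(log n)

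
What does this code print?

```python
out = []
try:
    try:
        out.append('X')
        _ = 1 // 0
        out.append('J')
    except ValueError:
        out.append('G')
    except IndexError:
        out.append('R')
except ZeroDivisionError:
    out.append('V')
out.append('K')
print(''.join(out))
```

Execution trace: 'X' (try body) → 'V' (outer except ZeroDivisionError) → 'K' (after the try/except). Output: XVK

Answer: XVK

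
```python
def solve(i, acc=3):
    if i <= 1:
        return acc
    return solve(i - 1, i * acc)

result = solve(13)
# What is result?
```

Accumulator trace (n, acc): (13, 3) -> (12, 39) -> (11, 468) -> (10, 5148) -> (9, 51480) -> (8, 463320) -> (7, 3706560) -> (6, 25945920) -> (5, 155675520) -> (4, 778377600) -> (3, 3113510400) -> (2, 9340531200) -> (1, 18681062400) -> return 18681062400

Answer: 18681062400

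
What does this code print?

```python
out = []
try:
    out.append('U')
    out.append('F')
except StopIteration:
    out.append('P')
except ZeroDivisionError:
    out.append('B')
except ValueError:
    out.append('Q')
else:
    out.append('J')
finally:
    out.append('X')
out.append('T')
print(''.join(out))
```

Execution trace: 'U' (try body) → 'F' (try body, no exception) → 'J' (else) → 'X' (finally) → 'T' (after the try/except). Output: UFJXT

Answer: UFJXT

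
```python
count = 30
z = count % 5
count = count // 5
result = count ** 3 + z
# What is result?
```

Trace:
`count = 30` → count = 30
`z = count % 5` → z = 0
`count = count // 5` → count = 6
`result = count ** 3 + z` → result = 216
So result = 216

Answer: 216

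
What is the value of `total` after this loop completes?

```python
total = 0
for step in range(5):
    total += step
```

Sum of 0 to 4 = 10
`total` takes the values: 0 → 1 → 3 → 6 → 10

Answer: 10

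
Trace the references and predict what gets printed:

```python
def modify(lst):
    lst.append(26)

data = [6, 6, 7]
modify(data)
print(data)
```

Key concept: function modifies passed list.
Step by step:
`data = [6, 6, 7]` → data = [6, 6, 7]
`modify(data)` → data = [6, 6, 7, 26]
`print(data)` → prints [6, 6, 7, 26]

Answer: [6, 6, 7, 26]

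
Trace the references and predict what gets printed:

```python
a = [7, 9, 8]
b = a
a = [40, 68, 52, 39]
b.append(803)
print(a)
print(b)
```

Key concept: rebinding vs mutation: a is rebound to a new list, b still points at the original.
Step by step:
`a = [7, 9, 8]` → a = [7, 9, 8]
`b = a` → b = [7, 9, 8] (same object as a)
`a = [40, 68, 52, 39]` → a = [40, 68, 52, 39]
`b.append(803)` → b = [7, 9, 8, 803]
`print(a)` → prints [40, 68, 52, 39]
`print(b)` → prints [7, 9, 8, 803]

Answer:
[40, 68, 52, 39]
[7, 9, 8, 803]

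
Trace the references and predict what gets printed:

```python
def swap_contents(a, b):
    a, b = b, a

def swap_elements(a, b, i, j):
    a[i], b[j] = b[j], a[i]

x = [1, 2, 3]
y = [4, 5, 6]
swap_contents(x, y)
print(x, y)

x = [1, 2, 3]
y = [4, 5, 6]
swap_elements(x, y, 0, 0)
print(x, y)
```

Key concept: parameter rebinding vs mutation.
Step by step:
`x = [1, 2, 3]` → x = [1, 2, 3]
`y = [4, 5, 6]` → y = [4, 5, 6]
`swap_contents(x, y)` → no visible change to tracked variables
`print(x, y)` → prints [1, 2, 3] [4, 5, 6]
`x = [1, 2, 3]` → x = [1, 2, 3]
`y = [4, 5, 6]` → y = [4, 5, 6]
`swap_elements(x, y, 0, 0)` → x = [4, 2, 3]; y = [1, 5, 6]
`print(x, y)` → prints [4, 2, 3] [1, 5, 6]

Answer:
[1, 2, 3] [4, 5, 6]
[4, 2, 3] [1, 5, 6]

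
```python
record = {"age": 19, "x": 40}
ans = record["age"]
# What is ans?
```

Trace:
`record = {"age": 19, "x": 40}` → record = {'age': 19, 'x': 40}
`ans = record["age"]` → ans = 19
So ans = 19

Answer: 19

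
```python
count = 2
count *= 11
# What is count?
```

Trace:
`count = 2` → count = 2
`count *= 11` → count = 22
So count = 22

Answer: 22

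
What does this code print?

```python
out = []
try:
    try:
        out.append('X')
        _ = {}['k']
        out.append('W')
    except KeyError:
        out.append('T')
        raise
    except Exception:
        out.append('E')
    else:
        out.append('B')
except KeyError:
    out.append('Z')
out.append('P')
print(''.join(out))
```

Execution trace: 'X' (try body) → 'T' (except KeyError) → 'Z' (outer except KeyError) → 'P' (after the try/except). Output: XTZP

Answer: XTZP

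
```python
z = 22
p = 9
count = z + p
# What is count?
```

Trace:
`z = 22` → z = 22
`p = 9` → p = 9
`count = z + p` → count = 31
So count = 31

Answer: 31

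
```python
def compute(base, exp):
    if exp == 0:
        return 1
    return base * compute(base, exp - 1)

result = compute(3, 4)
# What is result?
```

compute(3, 4) = 3 * 3 * 3 * 3 = 81

Answer: 81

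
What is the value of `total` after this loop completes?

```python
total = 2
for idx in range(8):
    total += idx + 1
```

Start at 2, add 1 to 8 = 38
`total` takes the values: 2 → 3 → 5 → 8 → 12 → 17 → 23 → 30 → 38

Answer: 38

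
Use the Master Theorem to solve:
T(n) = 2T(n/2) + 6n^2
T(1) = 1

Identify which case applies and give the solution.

a=2, b=2, f(n)=6n^2. log_2(2) = 1. Since c=2 > 1 and the regularity condition holds (2(n/2)^2 = (2/2^2)n^2 with 2/2^2 < 1), Case 3 applies: T(n) = Θ(f(n)) = O(n^2).

Answer: O(n^2) - Case 3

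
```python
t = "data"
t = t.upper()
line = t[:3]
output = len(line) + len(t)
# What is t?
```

Trace:
`t = "data"` → t = 'data'
`t = t.upper()` → t = 'DATA'
`line = t[:3]` → line = 'DAT'
`output = len(line) + len(t)` → output = 7
So t = 'DATA'

Answer: 'DATA'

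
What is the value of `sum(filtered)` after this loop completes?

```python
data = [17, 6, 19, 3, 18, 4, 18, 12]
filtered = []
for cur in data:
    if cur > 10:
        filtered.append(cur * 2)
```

Sum of doubled values > 10
`filtered` takes the values: [] → [34] → [34, 38] → [34, 38, 36] → [34, 38, 36, 36] → [34, 38, 36, 36, 24]
So `sum(filtered)` = 168

Answer: 168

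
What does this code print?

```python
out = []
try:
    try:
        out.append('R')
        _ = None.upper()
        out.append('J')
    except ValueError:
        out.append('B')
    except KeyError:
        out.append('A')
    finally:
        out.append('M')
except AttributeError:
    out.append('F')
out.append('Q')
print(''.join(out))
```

Execution trace: 'R' (try body) → 'M' (finally) → 'F' (outer except AttributeError) → 'Q' (after the try/except). Output: RMFQ

Answer: RMFQ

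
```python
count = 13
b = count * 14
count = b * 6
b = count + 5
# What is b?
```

Trace:
`count = 13` → count = 13
`b = count * 14` → b = 182
`count = b * 6` → count = 1092
`b = count + 5` → b = 1097
So b = 1097

Answer: 1097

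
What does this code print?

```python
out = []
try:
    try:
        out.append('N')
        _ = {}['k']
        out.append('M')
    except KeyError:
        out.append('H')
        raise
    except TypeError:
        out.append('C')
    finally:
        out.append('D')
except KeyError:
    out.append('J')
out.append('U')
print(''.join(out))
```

Execution trace: 'N' (inner try body) → 'H' (inner except KeyError) → 'D' (inner finally) → 'J' (outer except KeyError) → 'U' (after the try/except). Output: NHDJU

Answer: NHDJU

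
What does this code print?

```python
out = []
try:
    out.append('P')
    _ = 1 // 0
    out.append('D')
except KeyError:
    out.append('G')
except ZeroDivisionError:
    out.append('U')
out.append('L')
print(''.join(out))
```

Execution trace: 'P' (try body) → 'U' (except ZeroDivisionError) → 'L' (after the try/except). Output: PUL

Answer: PUL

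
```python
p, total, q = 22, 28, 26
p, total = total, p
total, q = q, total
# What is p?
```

Trace:
`p, total, q = 22, 28, 26` → p = 22; total = 28; q = 26
`p, total = total, p` → p = 28; total = 22
`total, q = q, total` → total = 26; q = 22
So p = 28

Answer: 28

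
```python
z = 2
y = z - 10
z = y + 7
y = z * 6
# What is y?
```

Trace:
`z = 2` → z = 2
`y = z - 10` → y = -8
`z = y + 7` → z = -1
`y = z * 6` → y = -6
So y = -6

Answer: -6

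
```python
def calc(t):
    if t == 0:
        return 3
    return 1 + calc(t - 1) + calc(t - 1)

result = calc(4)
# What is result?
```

calc(t) = 1 + 2·calc(t-1), calc(0)=3. Closed form: (3+1)·2^4 - 1 = 63.

Answer: 63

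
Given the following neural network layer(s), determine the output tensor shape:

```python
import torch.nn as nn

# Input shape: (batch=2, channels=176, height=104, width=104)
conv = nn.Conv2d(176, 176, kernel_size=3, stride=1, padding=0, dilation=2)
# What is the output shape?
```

Input: (2, 176, 104, 104) -> Output: (2, 176, 100, 100)

Answer: (2, 176, 100, 100)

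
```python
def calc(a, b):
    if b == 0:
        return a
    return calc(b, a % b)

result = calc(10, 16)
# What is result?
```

calc(10, 16) -> calc(16, 10) -> calc(10, 6) -> calc(6, 4) -> calc(4, 2) -> calc(2, 0) -> 2

Answer: 2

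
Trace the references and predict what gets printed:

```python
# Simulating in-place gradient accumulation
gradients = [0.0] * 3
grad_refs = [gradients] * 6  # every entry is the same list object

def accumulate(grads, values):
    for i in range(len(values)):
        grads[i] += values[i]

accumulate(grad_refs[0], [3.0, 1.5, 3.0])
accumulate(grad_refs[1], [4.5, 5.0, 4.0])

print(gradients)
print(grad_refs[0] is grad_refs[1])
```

Key concept: gradient accumulation aliasing.
Step by step:
`gradients = [0.0] * 3` → gradients = [0.0, 0.0, 0.0]
`grad_refs = [gradients] * 6` → grad_refs = [[0.0, 0.0, 0.0], [0.0, 0.0, 0.0], [0.0, 0.0, 0.0], [0.0, 0.0, 0.0], [0.0, 0.0, 0.0], [0.0, 0.0, 0.0]]
`accumulate(grad_refs[0], [3.0, 1.5, 3.0])` → gradients = [3.0, 1.5, 3.0]; grad_refs = [[3.0, 1.5, 3.0], [3.0, 1.5, 3.0], [3.0, 1.5, 3.0], [3.0, 1.5, 3.0], [3.0, 1.5, 3.0], [3.0, 1.5, 3.0]]
`accumulate(grad_refs[1], [4.5, 5.0, 4.0])` → gradients = [7.5, 6.5, 7.0]; grad_refs = [[7.5, 6.5, 7.0], [7.5, 6.5, 7.0], [7.5, 6.5, 7.0], [7.5, 6.5, 7.0], [7.5, 6.5, 7.0], [7.5, 6.5, 7.0]]
`print(gradients)` → prints [7.5, 6.5, 7.0]
`print(grad_refs[0] is grad_refs[1])` → prints True

Answer:
[7.5, 6.5, 7.0]
True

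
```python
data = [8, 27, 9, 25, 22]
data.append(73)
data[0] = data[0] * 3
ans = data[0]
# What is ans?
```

Trace:
`data = [8, 27, 9, 25, 22]` → data = [8, 27, 9, 25, 22]
`data.append(73)` → data = [8, 27, 9, 25, 22, 73]
`data[0] = data[0] * 3` → data = [24, 27, 9, 25, 22, 73]
`ans = data[0]` → ans = 24
So ans = 24

Answer: 24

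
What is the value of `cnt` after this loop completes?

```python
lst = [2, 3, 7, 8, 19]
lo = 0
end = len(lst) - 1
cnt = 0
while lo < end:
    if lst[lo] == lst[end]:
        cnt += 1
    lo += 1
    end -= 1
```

Count matching pairs from ends
`cnt` takes the values: 0

Answer: 0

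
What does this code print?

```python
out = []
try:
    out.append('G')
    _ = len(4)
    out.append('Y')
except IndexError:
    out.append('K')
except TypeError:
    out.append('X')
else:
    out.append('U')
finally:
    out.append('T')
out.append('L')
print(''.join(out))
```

Execution trace: 'G' (try body) → 'X' (except TypeError) → 'T' (finally) → 'L' (after the try/except). Output: GXTL

Answer: GXTL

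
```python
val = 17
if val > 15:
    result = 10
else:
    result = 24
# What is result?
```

Trace:
`val = 17` → val = 17
`if val > 15: ...` → val > 15 is True → result = 10
So result = 10

Answer: 10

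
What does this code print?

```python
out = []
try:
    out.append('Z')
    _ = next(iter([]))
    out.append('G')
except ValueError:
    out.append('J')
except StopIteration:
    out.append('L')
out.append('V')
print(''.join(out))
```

Execution trace: 'Z' (try body) → 'L' (except StopIteration) → 'V' (after the try/except). Output: ZLV

Answer: ZLV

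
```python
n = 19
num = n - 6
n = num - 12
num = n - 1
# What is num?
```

Trace:
`n = 19` → n = 19
`num = n - 6` → num = 13
`n = num - 12` → n = 1
`num = n - 1` → num = 0
So num = 0

Answer: 0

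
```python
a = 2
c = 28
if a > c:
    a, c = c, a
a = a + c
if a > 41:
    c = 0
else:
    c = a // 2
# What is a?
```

Trace:
`a = 2` → a = 2
`c = 28` → c = 28
`if a > c: ...` → a > c is False → no variable changes
`a = a + c` → a = 30
`if a > 41: ...` → a > 41 is False, take else branch → c = 15
So a = 30

Answer: 30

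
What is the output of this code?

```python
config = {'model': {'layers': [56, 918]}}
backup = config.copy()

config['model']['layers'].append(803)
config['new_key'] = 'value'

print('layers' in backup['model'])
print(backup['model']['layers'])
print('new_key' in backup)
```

Key concept: shallow copy gotcha with nested dict.
Step by step:
`config = {'model': {'layers': [56, 918]}}` → config = {'model': {'layers': [56, 918]}}
`backup = config.copy()` → backup = {'model': {'layers': [56, 918]}}
`config['model']['layers'].append(803)` → config = {'model': {'layers': [56, 918, 803]}}; backup = {'model': {'layers': [56, 918, 803]}}
`config['new_key'] = 'value'` → config = {'model': {'layers': [56, 918, 803]}, 'new_key': 'value'}
`print('layers' in backup['model'])` → prints True
`print(backup['model']['layers'])` → prints [56, 918, 803]
`print('new_key' in backup)` → prints False

Answer:
True
[56, 918, 803]
False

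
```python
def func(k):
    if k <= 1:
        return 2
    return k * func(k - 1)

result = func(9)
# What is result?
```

func(9) = 9 * 8 * 7 * 6 * 5 * 4 * 3 * 2 * 2 = 725760

Answer: 725760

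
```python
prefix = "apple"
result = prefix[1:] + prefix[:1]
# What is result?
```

Trace:
`prefix = "apple"` → prefix = 'apple'
`result = prefix[1:] + prefix[:1]` → result = 'pplea'
So result = 'pplea'

Answer: 'pplea'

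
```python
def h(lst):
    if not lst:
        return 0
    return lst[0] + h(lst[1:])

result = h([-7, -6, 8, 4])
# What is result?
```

(-7) + (-6) + 8 + 4 + 0 = -1

Answer: -1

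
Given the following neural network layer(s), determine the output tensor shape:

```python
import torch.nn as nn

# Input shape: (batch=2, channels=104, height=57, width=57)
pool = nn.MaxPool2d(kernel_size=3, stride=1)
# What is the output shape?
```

Input: (2, 104, 57, 57) -> Output: (2, 104, 55, 55)

Answer: (2, 104, 55, 55)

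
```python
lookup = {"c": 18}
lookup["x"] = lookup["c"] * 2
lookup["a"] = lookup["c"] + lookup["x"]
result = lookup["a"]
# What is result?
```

Trace:
`lookup = {"c": 18}` → lookup = {'c': 18}
`lookup["x"] = lookup["c"] * 2` → lookup = {'c': 18, 'x': 36}
`lookup["a"] = lookup["c"] + lookup["x"]` → lookup = {'c': 18, 'x': 36, 'a': 54}
`result = lookup["a"]` → result = 54
So result = 54

Answer: 54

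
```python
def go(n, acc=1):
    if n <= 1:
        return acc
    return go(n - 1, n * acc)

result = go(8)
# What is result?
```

Accumulator trace (n, acc): (8, 1) -> (7, 8) -> (6, 56) -> (5, 336) -> (4, 1680) -> (3, 6720) -> (2, 20160) -> (1, 40320) -> return 40320

Answer: 40320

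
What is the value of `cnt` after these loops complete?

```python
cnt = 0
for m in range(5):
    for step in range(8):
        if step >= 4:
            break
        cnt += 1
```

Inner breaks at 4, outer runs 5 times
`cnt` takes the values: 0 → 1 → 2 → 3 → 4 → 5 → 6 → 7 → 8 → 9 → 10 → 11 → 12 → 13 → 14 → 15 → 16 → 17 → 18 → 19 → 20

Answer: 20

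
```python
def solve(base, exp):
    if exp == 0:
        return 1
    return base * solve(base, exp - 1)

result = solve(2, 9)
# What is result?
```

solve(2, 9) = 2 * 2 * 2 * 2 * 2 * 2 * 2 * 2 * 2 = 512

Answer: 512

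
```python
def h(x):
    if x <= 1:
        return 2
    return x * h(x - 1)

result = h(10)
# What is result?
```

h(10) = 10 * 9 * 8 * 7 * 6 * 5 * 4 * 3 * 2 * 2 = 7257600

Answer: 7257600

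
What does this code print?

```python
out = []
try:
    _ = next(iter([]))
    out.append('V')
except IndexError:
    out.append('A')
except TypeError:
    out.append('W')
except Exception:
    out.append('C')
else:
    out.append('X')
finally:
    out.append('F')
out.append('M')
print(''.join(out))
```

Execution trace: 'C' (except Exception) → 'F' (finally) → 'M' (after the try/except). Output: CFM

Answer: CFM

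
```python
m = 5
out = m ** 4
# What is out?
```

Trace:
`m = 5` → m = 5
`out = m ** 4` → out = 625
So out = 625

Answer: 625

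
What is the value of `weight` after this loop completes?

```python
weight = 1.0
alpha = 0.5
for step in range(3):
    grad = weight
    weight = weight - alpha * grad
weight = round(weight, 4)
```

Gradient descent: w = 1.0 * (1 - 0.5)^3
`weight` takes the values: 1.0 → 0.5 → 0.25 → 0.125

Answer: 0.125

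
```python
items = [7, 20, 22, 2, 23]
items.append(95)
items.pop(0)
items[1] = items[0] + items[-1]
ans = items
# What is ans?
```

Trace:
`items = [7, 20, 22, 2, 23]` → items = [7, 20, 22, 2, 23]
`items.append(95)` → items = [7, 20, 22, 2, 23, 95]
`items.pop(0)` → items = [20, 22, 2, 23, 95]
`items[1] = items[0] + items[-1]` → items = [20, 115, 2, 23, 95]
`ans = items` → ans = [20, 115, 2, 23, 95]
So ans = [20, 115, 2, 23, 95]

Answer: [20, 115, 2, 23, 95]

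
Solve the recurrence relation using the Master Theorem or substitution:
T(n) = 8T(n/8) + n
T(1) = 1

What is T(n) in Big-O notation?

By Master Theorem: a=8, b=8, f(n)=n. Since log_8(8) = 1 and f(n) = Θ(n^1), Case 2 applies. T(n) = O(n log n).

Answer: O(n log n)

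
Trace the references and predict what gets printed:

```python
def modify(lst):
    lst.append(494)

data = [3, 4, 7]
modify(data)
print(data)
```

Key concept: function modifies passed list.
Step by step:
`data = [3, 4, 7]` → data = [3, 4, 7]
`modify(data)` → data = [3, 4, 7, 494]
`print(data)` → prints [3, 4, 7, 494]

Answer: [3, 4, 7, 494]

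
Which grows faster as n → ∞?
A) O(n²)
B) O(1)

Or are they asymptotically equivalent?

O(n²) vs O(1): Higher order terms dominate.

Answer: A) O(n²) grows faster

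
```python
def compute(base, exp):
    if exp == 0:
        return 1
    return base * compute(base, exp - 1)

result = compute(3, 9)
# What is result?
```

compute(3, 9) = 3 * 3 * 3 * 3 * 3 * 3 * 3 * 3 * 3 = 19683

Answer: 19683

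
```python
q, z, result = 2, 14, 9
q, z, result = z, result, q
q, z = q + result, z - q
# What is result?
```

Trace:
`q, z, result = 2, 14, 9` → q = 2; z = 14; result = 9
`q, z, result = z, result, q` → q = 14; z = 9; result = 2
`q, z = q + result, z - q` → q = 16; z = -5
So result = 2

Answer: 2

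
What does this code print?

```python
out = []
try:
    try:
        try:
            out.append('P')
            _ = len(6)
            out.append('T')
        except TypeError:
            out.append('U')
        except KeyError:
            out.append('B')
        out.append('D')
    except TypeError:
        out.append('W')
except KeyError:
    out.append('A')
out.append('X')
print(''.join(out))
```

Execution trace: 'P' (inner try body) → 'U' (inner except TypeError) → 'D' (try body, no exception) → 'X' (after the try/except). Output: PUDX

Answer: PUDX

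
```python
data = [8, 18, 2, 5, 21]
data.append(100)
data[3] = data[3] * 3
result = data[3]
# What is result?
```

Trace:
`data = [8, 18, 2, 5, 21]` → data = [8, 18, 2, 5, 21]
`data.append(100)` → data = [8, 18, 2, 5, 21, 100]
`data[3] = data[3] * 3` → data = [8, 18, 2, 15, 21, 100]
`result = data[3]` → result = 15
So result = 15

Answer: 15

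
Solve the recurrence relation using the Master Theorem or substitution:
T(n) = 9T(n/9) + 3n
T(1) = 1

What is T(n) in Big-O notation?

By Master Theorem: a=9, b=9, f(n)=3n. Since log_9(9) = 1 and f(n) = Θ(n^1), Case 2 applies. T(n) = O(n log n).

Answer: O(n log n)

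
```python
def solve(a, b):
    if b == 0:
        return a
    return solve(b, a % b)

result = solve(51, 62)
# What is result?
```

solve(51, 62) -> solve(62, 51) -> solve(51, 11) -> solve(11, 7) -> solve(7, 4) -> solve(4, 3) -> solve(3, 1) -> solve(1, 0) -> 1

Answer: 1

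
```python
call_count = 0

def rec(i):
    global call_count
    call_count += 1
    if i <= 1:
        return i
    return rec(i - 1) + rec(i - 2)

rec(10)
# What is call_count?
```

Calls(i) = 1 + Calls(i-1) + Calls(i-2); Calls(0)=Calls(1)=1. For i=10 this gives 177.

Answer: 177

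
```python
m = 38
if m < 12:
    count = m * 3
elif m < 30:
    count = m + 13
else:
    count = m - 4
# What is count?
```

Trace:
`m = 38` → m = 38
`if m < 12: ...` → m < 12 is False, m < 30 is False, take else branch → count = 34
So count = 34

Answer: 34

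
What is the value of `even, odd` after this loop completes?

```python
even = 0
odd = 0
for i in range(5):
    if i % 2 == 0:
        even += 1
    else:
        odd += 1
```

Count evens and odds in range(5)
`even, odd` takes the values: (0, 0) → (1, 0) → (1, 1) → (2, 1) → (2, 2) → (3, 2)

Answer: 3, 2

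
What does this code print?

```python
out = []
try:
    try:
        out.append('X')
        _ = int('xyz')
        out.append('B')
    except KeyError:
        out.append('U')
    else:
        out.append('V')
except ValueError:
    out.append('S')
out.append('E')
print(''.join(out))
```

Execution trace: 'X' (try body) → 'S' (outer except ValueError) → 'E' (after the try/except). Output: XSE

Answer: XSE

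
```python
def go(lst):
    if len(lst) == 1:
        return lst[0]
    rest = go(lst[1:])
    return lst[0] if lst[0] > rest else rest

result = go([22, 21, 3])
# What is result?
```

Recursive max over [22, 21, 3] = 22

Answer: 22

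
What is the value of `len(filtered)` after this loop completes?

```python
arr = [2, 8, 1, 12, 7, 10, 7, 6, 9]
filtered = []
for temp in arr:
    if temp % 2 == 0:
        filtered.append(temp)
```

Count even numbers in [2, 8, 1, 12, 7, 10, 7, 6, 9]
`filtered` takes the values: [] → [2] → [2, 8] → [2, 8, 12] → [2, 8, 12, 10] → [2, 8, 12, 10, 6]
So `len(filtered)` = 5

Answer: 5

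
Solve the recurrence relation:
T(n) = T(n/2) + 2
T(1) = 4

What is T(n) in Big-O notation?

Each step divides n by 2 and adds 2. After log_2(n) steps we reach T(1)=4. So T(n) = 2·log_2(n) + 4 = O(log n).

Answer: O(log n)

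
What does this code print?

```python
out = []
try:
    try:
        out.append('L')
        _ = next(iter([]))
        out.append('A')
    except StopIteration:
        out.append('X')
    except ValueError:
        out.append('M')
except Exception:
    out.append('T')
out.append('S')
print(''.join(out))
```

Execution trace: 'L' (inner try body) → 'X' (inner except StopIteration) → 'S' (after the try/except). Output: LXS

Answer: LXS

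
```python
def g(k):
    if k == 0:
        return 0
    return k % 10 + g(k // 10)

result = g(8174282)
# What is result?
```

Sum of digits of 8174282: 2 + 8 + 2 + 4 + 7 + 1 + 8 = 32

Answer: 32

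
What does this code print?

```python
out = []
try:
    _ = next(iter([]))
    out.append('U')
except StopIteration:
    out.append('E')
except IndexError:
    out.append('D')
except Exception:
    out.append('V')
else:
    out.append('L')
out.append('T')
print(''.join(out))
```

Execution trace: 'E' (except StopIteration) → 'T' (after the try/except). Output: ET

Answer: ET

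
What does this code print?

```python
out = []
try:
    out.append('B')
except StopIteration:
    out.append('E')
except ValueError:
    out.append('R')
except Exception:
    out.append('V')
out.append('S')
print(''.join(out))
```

Execution trace: 'B' (try body, no exception) → 'S' (after the try/except). Output: BS

Answer: BS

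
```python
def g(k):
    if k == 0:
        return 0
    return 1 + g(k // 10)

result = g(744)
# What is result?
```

Count of digits of 744: 3

Answer: 3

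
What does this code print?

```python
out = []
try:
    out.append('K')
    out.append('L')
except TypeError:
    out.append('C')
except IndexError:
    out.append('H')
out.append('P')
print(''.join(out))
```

Execution trace: 'K' (try body) → 'L' (try body, no exception) → 'P' (after the try/except). Output: KLP

Answer: KLP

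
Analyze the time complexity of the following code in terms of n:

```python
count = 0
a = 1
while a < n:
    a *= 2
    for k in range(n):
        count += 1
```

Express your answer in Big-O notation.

Each loop level contributes: log n × n. Multiplying the contributions gives O(n log n).

Answer: O(n log n)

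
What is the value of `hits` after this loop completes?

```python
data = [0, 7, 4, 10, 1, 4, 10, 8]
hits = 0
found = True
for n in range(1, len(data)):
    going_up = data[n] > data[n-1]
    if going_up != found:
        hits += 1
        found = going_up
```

Count direction changes in [0, 7, 4, 10, 1, 4, 10, 8]
`hits` takes the values: 0 → 1 → 2 → 3 → 4 → 5

Answer: 5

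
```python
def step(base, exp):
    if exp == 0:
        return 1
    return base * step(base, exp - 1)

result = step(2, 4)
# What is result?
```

step(2, 4) = 2 * 2 * 2 * 2 = 16

Answer: 16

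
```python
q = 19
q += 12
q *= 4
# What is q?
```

Trace:
`q = 19` → q = 19
`q += 12` → q = 31
`q *= 4` → q = 124
So q = 124

Answer: 124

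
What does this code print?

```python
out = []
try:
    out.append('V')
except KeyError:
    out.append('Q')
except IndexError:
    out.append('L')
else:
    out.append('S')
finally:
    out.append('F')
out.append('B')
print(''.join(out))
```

Execution trace: 'V' (try body, no exception) → 'S' (else) → 'F' (finally) → 'B' (after the try/except). Output: VSFB

Answer: VSFB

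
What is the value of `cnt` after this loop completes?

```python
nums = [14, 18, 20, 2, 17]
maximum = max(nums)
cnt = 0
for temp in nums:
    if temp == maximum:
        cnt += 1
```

Count of max value 20 in [14, 18, 20, 2, 17]
`cnt` takes the values: 0 → 1

Answer: 1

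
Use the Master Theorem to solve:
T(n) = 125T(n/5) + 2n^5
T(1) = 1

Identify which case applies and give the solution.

a=125, b=5, f(n)=2n^5. log_5(125) = 3. Since c=5 > 3 and the regularity condition holds (125(n/5)^5 = (125/5^5)n^5 with 125/5^5 < 1), Case 3 applies: T(n) = Θ(f(n)) = O(n^5).

Answer: O(n^5) - Case 3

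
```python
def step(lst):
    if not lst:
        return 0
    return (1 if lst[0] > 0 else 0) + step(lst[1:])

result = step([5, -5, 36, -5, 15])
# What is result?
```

Count of positive elements in [5, -5, 36, -5, 15] = 3

Answer: 3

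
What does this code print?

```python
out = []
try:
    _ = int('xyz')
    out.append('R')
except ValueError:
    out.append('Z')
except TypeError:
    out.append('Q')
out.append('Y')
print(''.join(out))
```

Execution trace: 'Z' (except ValueError) → 'Y' (after the try/except). Output: ZY

Answer: ZY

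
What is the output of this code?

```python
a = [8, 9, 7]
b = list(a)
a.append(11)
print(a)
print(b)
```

Key concept: list() constructor creates copy.
Step by step:
`a = [8, 9, 7]` → a = [8, 9, 7]
`b = list(a)` → b = [8, 9, 7]
`a.append(11)` → a = [8, 9, 7, 11]
`print(a)` → prints [8, 9, 7, 11]
`print(b)` → prints [8, 9, 7]

Answer:
[8, 9, 7, 11]
[8, 9, 7]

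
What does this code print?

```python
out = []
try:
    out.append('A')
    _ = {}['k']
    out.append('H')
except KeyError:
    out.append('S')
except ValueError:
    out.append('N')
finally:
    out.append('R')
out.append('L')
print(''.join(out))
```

Execution trace: 'A' (try body) → 'S' (except KeyError) → 'R' (finally) → 'L' (after the try/except). Output: ASRL

Answer: ASRL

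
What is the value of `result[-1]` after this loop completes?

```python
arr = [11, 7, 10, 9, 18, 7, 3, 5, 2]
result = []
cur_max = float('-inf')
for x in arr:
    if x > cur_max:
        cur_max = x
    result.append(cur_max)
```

Running max ends at 18
`result` takes the values: [] → [11] → [11, 11] → [11, 11, 11] → [11, 11, 11, 11] → [11, 11, 11, 11, 18] → [11, 11, 11, 11, 18, 18] → [11, 11, 11, 11, 18, 18, 18] → [11, 11, 11, 11, 18, 18, 18, 18] → [11, 11, 11, 11, 18, 18, 18, 18, 18]
So `result[-1]` = 18

Answer: 18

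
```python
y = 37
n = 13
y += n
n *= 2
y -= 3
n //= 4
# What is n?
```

Trace:
`y = 37` → y = 37
`n = 13` → n = 13
`y += n` → y = 50
`n *= 2` → n = 26
`y -= 3` → y = 47
`n //= 4` → n = 6
So n = 6

Answer: 6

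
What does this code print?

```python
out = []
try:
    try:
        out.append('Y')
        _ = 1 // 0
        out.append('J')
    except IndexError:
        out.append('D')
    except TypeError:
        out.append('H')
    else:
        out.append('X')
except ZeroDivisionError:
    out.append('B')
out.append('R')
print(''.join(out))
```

Execution trace: 'Y' (try body) → 'B' (outer except ZeroDivisionError) → 'R' (after the try/except). Output: YBR

Answer: YBR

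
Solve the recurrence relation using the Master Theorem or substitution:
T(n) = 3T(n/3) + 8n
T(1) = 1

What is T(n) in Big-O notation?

By Master Theorem: a=3, b=3, f(n)=8n. Since log_3(3) = 1 and f(n) = Θ(n^1), Case 2 applies. T(n) = O(n log n).

Answer: O(n log n)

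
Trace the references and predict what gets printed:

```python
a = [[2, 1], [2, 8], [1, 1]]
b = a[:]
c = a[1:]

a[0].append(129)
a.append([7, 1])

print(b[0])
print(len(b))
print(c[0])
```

Key concept: slice with nested mutation.
Step by step:
`a = [[2, 1], [2, 8], [1, 1]]` → a = [[2, 1], [2, 8], [1, 1]]
`b = a[:]` → b = [[2, 1], [2, 8], [1, 1]]
`c = a[1:]` → c = [[2, 8], [1, 1]]
`a[0].append(129)` → a = [[2, 1, 129], [2, 8], [1, 1]]; b = [[2, 1, 129], [2, 8], [1, 1]]
`a.append([7, 1])` → a = [[2, 1, 129], [2, 8], [1, 1], [7, 1]]
`print(b[0])` → prints [2, 1, 129]
`print(len(b))` → prints 3
`print(c[0])` → prints [2, 8]

Answer:
[2, 1, 129]
3
[2, 8]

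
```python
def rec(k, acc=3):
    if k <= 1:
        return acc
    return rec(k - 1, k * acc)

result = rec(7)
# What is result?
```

Accumulator trace (n, acc): (7, 3) -> (6, 21) -> (5, 126) -> (4, 630) -> (3, 2520) -> (2, 7560) -> (1, 15120) -> return 15120

Answer: 15120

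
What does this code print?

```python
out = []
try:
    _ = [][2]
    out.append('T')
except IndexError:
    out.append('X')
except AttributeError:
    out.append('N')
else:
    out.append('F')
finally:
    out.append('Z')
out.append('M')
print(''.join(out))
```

Execution trace: 'X' (except IndexError) → 'Z' (finally) → 'M' (after the try/except). Output: XZM

Answer: XZM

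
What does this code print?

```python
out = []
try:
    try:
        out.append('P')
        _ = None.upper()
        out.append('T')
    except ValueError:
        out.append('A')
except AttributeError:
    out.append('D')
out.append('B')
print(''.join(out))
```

Execution trace: 'P' (try body) → 'D' (outer except AttributeError) → 'B' (after the try/except). Output: PDB

Answer: PDB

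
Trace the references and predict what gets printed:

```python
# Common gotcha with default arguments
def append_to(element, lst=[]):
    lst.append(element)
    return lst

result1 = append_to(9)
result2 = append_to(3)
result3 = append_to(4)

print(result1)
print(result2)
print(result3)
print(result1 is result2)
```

Key concept: mutable default argument gotcha.
Step by step:
`result1 = append_to(9)` → result1 = [9]
`result2 = append_to(3)` → result1 = [9, 3] (same object as result2); result2 = [9, 3] (same object as result1)
`result3 = append_to(4)` → result1 = [9, 3, 4] (same object as result2, result3); result2 = [9, 3, 4] (same object as result1, result3); result3 = [9, 3, 4] (same object as result1, result2)
`print(result1)` → prints [9, 3, 4]
`print(result2)` → prints [9, 3, 4]
`print(result3)` → prints [9, 3, 4]
`print(result1 is result2)` → prints True

Answer:
[9, 3, 4]
[9, 3, 4]
[9, 3, 4]
True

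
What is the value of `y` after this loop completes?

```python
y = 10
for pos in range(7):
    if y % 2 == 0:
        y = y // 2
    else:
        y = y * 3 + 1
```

Collatz-style transformation from 10
`y` takes the values: 10 → 5 → 16 → 8 → 4 → 2 → 1 → 4

Answer: 4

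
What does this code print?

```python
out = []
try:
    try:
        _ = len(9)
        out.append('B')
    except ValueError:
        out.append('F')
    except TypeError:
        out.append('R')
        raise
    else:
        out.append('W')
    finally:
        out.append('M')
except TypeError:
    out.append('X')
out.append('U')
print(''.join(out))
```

Execution trace: 'R' (inner except TypeError) → 'M' (inner finally) → 'X' (outer except TypeError) → 'U' (after the try/except). Output: RMXU

Answer: RMXU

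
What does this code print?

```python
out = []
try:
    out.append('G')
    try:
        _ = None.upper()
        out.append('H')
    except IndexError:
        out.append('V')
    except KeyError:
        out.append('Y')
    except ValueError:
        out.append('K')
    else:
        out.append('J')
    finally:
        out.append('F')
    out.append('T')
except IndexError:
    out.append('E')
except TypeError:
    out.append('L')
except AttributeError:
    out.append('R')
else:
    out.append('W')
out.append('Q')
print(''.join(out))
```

Execution trace: 'G' (try body) → 'F' (inner finally) → 'R' (except AttributeError) → 'Q' (after the try/except). Output: GFRQ

Answer: GFRQ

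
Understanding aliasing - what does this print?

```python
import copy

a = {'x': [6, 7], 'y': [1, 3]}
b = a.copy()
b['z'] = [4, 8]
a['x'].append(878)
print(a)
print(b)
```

Key concept: shallow copy of dict with mutable values.
Step by step:
`a = {'x': [6, 7], 'y': [1, 3]}` → a = {'x': [6, 7], 'y': [1, 3]}
`b = a.copy()` → b = {'x': [6, 7], 'y': [1, 3]}
`b['z'] = [4, 8]` → b = {'x': [6, 7], 'y': [1, 3], 'z': [4, 8]}
`a['x'].append(878)` → a = {'x': [6, 7, 878], 'y': [1, 3]}; b = {'x': [6, 7, 878], 'y': [1, 3], 'z': [4, 8]}
`print(a)` → prints {'x': [6, 7, 878], 'y': [1, 3]}
`print(b)` → prints {'x': [6, 7, 878], 'y': [1, 3], 'z': [4, 8]}

Answer:
{'x': [6, 7, 878], 'y': [1, 3]}
{'x': [6, 7, 878], 'y': [1, 3], 'z': [4, 8]}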